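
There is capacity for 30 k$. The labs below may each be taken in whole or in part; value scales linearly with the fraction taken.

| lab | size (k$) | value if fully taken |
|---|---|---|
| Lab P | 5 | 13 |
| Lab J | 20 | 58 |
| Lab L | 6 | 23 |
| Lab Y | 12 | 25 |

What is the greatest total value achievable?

Rank by value-to-size ratio: Lab L 23/6≈3.83, Lab J 58/20≈2.9, Lab P 13/5≈2.6, Lab Y 25/12≈2.08.
All 6 k$ of Lab L fit (value 23) — 24 remain.
Take all of Lab J (20 k$, value 58) — 4 k$ left.
Fill the last 4 k$ with part of Lab P: 4/5 of it earns 10.4.
Total value = 91.4.

91.4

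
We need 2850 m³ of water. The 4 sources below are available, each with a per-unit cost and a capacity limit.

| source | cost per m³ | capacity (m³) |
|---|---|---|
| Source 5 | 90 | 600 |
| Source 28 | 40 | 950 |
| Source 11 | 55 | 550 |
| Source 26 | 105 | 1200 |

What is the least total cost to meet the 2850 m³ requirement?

Cheapest first:
Source 28 at 40: take all 950 m³ — 1900 still needed.
Take 550 from Source 11 at 55 — need 1350 more.
Source 5 at 90: take all 600 m³ — 750 still needed.
Source 26 at 105: take 750 of its 1200 — requirement met.
Cost = 950×40 + 550×55 + 600×90 + 750×105 = 201000.

201000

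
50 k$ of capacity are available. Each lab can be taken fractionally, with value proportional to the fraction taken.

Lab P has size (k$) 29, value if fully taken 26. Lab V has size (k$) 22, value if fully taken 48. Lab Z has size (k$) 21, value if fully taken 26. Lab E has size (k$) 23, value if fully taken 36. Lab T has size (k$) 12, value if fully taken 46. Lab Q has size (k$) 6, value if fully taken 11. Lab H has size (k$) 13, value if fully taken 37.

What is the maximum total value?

136.5

Sort by value density: Lab T 46/12≈3.83, Lab H 37/13≈2.85, Lab V 48/22≈2.18, Lab Q 11/6≈1.83, Lab E 36/23≈1.57, Lab Z 26/21≈1.24, Lab P 26/29≈0.897.
Lab T: take in full, 12 k$ for value 46 ; 38 left.
Lab H: take in full, 13 k$ for value 37 ; 25 left.
All 22 k$ of Lab V fit (value 48) ; 3 remain.
3 k$ left: a 3/6 share of Lab Q gives 11×3/6 = 5.5.
Total value = 136.5.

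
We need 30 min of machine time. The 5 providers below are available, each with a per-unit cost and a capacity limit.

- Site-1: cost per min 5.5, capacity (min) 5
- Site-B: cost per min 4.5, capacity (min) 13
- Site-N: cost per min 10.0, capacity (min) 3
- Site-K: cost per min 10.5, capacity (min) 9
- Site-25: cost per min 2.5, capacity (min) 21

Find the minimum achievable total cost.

93

Fill from the cheapest provider first.
Take 21 from Site-25 at 2.5 — need 9 more.
Site-B at 4.5: take 9 of its 13 — requirement met.
Site-1, Site-N, Site-K: unused.
Cost = 21×2.5 + 9×4.5 = 93.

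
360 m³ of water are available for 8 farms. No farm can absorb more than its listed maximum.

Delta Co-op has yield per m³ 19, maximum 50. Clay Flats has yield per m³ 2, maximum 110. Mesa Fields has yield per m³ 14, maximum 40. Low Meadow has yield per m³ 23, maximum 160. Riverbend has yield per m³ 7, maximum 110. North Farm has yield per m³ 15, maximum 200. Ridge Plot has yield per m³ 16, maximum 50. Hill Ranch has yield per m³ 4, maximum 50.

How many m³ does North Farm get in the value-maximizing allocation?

100

Highest yield per m³ first: Low Meadow 23 > Delta Co-op 19 > Ridge Plot 16 > North Farm 15 > Mesa Fields 14 > Riverbend 7 > Hill Ranch 4 > Clay Flats 2.
Give Low Meadow 160 to hit its cap of 160 — 200 left.
Delta Co-op: +50 to 50 (cap) — 150 left.
Ridge Plot: +50 to 50 (cap) — 100 left.
North Farm has room for 200 but only 100 remain, so it gets 100.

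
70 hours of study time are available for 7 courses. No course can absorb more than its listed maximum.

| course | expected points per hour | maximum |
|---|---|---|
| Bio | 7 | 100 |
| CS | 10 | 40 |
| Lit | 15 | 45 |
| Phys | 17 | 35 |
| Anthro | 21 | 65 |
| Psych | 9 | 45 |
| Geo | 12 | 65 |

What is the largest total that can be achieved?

Highest expected points per hour first: Anthro 21 > Phys 17 > Lit 15 > Geo 12 > CS 10 > Psych 9 > Bio 7.
Anthro takes 65 to reach its cap of 65 ; 5 left.
Phys has room for 35 but only 5 remain, so it gets 5.
Total = 17×5 + 21×65 = 1450.

1450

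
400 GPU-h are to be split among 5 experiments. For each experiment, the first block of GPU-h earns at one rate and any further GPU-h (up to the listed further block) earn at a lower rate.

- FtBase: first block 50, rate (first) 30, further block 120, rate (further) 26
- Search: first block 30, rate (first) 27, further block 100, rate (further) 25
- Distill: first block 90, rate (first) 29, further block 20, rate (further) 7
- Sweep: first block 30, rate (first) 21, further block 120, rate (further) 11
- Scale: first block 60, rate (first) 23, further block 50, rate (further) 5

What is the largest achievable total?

10770

Order all 10 blocks by rate: FtBase/T1 30 > Distill/T1 29 > Search/T1 27 > FtBase/T2 26 > Search/T2 25 > Scale/T1 23 > Sweep/T1 21 > Sweep/T2 11 > Distill/T2 7 > Scale/T2 5.
Fill FtBase T1 block (50 at 30) — 350 left.
Fill Distill T1 block (90 at 29) — 260 left.
Fill Search T1 block (30 at 27) — 230 left.
FtBase T2 at 26: fill all 120 — 110 left.
Fill Search T2 block (100 at 25) — 10 left.
Scale T1 at 23: only 10 left, fill 10.
Total = 30×50 + 29×90 + 27×30 + 26×120 + 25×100 + 23×10 = 10770.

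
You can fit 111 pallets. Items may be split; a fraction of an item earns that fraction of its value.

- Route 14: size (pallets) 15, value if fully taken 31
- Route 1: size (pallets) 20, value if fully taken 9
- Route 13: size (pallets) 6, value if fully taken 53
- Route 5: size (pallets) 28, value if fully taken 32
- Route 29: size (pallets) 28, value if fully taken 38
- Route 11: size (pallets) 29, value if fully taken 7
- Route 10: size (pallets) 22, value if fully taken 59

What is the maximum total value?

218.4

Best value per unit of size first: Route 13 53/6≈8.83, Route 10 59/22≈2.68, Route 14 31/15≈2.07, Route 29 38/28≈1.36, Route 5 32/28≈1.14, Route 1 9/20≈0.45, Route 11 7/29≈0.241.
Route 13: take in full, 6 pallets for value 53 ; 105 left.
Take all of Route 10 (22 pallets, value 59) ; 83 pallets left.
Take all of Route 14 (15 pallets, value 31) ; 68 pallets left.
All 28 pallets of Route 29 fit (value 38) ; 40 remain.
Route 5: take in full, 28 pallets for value 32 ; 12 left.
12 pallets left: a 12/20 share of Route 1 gives 9×12/20 = 5.4.
Total value = 218.4.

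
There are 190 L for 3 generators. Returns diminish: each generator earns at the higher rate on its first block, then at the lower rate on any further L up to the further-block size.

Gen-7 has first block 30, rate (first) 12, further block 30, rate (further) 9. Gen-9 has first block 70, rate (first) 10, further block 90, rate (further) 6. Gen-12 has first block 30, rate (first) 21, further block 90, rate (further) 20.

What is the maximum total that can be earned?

Treat each block as its own option and order by rate: Gen-12/first 21 > Gen-12/second 20 > Gen-7/first 12 > Gen-9/first 10 > Gen-7/second 9 > Gen-9/second 6.
Fill Gen-12 first block (30 at 21) → 160 left.
Fill Gen-12 second block (90 at 20) → 70 left.
Fill Gen-7 first block (30 at 12) → 40 left.
40 remain; put them into Gen-9 first at 10.
Total = 21×30 + 20×90 + 12×30 + 10×40 = 3190.

3190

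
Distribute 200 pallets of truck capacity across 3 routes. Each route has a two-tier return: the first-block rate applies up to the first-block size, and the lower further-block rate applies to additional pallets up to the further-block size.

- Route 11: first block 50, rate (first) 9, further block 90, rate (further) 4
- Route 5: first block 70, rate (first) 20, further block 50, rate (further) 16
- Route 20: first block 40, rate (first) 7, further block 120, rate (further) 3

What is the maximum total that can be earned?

Rank every tier by rate: Route 5/first 20 > Route 5/second 16 > Route 11/first 9 > Route 20/first 7 > Route 11/second 4 > Route 20/second 3.
Fill Route 5 first block (70 at 20) ; 130 left.
Fill Route 5 second block (50 at 16) ; 80 left.
Fill Route 11 first block (50 at 9) ; 30 left.
Route 20 first at 7: only 30 left, fill 30.
Total = 20×70 + 16×50 + 9×50 + 7×30 = 2860.

2860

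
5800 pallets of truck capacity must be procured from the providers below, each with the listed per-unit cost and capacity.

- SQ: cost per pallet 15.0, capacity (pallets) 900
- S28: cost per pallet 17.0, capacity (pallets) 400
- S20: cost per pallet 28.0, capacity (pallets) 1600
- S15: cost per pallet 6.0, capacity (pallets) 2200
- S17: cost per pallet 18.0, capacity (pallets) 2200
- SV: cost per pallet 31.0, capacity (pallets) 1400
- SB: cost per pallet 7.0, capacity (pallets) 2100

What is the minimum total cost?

Cheapest first:
S15 at 6.0: take all 2200 pallets — 3600 still needed.
SB at 7.0: take all 2100 pallets — 1500 still needed.
SQ at 15.0: take all 900 pallets — 600 still needed.
S28 (17.0): use full 400 — 200 pallets to go.
S17 (18.0): take the remaining 200 — done.
S20, SV: unused.
Cost = 2200×6.0 + 2100×7.0 + 900×15.0 + 400×17.0 + 200×18.0 = 51800.

51800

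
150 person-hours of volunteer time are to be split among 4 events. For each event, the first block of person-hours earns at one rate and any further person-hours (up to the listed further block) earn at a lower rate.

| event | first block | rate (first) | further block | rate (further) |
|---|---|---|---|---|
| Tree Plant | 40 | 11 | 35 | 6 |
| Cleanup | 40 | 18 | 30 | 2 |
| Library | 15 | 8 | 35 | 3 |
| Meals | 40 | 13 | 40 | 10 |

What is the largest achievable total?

1980

Rank every tier by rate: Cleanup/first 18 > Meals/first 13 > Tree Plant/first 11 > Meals/second 10 > Library/first 8 > Tree Plant/second 6 > Library/second 3 > Cleanup/second 2.
Cleanup first at 18: fill all 40 ; 110 left.
Meals/first (13): +40 ; 70 left.
Tree Plant/first (11): +40 ; 30 left.
30 remain; put them into Meals second at 10.
Total = 18×40 + 13×40 + 11×40 + 10×30 = 1980.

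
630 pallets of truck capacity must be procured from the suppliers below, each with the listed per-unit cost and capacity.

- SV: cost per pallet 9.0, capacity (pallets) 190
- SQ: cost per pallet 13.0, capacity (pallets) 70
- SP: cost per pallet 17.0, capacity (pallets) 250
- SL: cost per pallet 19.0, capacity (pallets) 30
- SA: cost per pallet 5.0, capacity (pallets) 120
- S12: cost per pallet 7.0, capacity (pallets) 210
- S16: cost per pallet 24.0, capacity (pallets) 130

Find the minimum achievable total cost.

Cheapest first:
SA (5.0): use full 120 ; 510 pallets to go.
S12 at 7.0: take all 210 pallets ; 300 still needed.
SV (9.0): use full 190 ; 110 pallets to go.
SQ at 13.0: take all 70 pallets ; 40 still needed.
SP (17.0): take the remaining 40 ; done.
SL, S16: unused.
Cost = 120×5.0 + 210×7.0 + 190×9.0 + 70×13.0 + 40×17.0 = 5370.

5370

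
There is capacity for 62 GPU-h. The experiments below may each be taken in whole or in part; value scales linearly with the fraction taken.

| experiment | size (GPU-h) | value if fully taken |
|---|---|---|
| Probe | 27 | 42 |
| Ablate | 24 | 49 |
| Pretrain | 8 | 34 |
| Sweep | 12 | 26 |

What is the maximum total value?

137

Rank by value-to-size ratio: Pretrain 34/8≈4.25, Sweep 26/12≈2.17, Ablate 49/24≈2.04, Probe 42/27≈1.56.
Take all of Pretrain (8 GPU-h, value 34) — 54 GPU-h left.
Sweep: take in full, 12 GPU-h for value 26 — 42 left.
Take all of Ablate (24 GPU-h, value 49) — 18 GPU-h left.
Fill the last 18 GPU-h with part of Probe: 18/27 of it earns 28.
Total value = 137.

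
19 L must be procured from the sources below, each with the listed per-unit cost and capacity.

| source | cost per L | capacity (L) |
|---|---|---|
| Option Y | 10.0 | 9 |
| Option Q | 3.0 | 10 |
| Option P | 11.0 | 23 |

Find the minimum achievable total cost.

Use sources in increasing cost order.
Option Q at 3.0: take all 10 L ; 9 still needed.
Take 9 from Option Y at 10.0 ; need 0 more.
Option P: unused.
Cost = 10×3.0 + 9×10.0 = 120.

120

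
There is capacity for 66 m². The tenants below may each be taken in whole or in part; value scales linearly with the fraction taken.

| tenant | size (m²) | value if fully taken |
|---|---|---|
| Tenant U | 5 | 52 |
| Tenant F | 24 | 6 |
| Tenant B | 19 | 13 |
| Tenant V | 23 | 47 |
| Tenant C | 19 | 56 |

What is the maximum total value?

168

Rank by value-to-size ratio: Tenant U 52/5≈10.4, Tenant C 56/19≈2.95, Tenant V 47/23≈2.04, Tenant B 13/19≈0.684, Tenant F 6/24≈0.25.
All 5 m² of Tenant U fit (value 52) ; 61 remain.
Take all of Tenant C (19 m², value 56) ; 42 m² left.
Take all of Tenant V (23 m², value 47) ; 19 m² left.
Take all of Tenant B (19 m², value 13) ; 0 m² left.
Total value = 168.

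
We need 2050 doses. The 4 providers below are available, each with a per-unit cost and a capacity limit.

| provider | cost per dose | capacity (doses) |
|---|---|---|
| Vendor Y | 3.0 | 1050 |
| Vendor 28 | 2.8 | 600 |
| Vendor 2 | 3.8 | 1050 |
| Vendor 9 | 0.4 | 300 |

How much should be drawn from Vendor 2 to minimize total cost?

Fill from the cheapest provider first.
Vendor 9 at 0.4: take all 300 doses — 1750 still needed.
Take 600 from Vendor 28 at 2.8 — need 1150 more.
Vendor Y at 3.0: take all 1050 doses — 100 still needed.
Vendor 2 (3.8): take the remaining 100 — done.

100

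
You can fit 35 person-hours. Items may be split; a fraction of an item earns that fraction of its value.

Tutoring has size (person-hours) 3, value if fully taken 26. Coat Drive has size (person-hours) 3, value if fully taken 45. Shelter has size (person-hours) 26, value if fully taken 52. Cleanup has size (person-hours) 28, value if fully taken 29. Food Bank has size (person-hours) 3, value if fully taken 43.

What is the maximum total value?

166

Sort by value density: Coat Drive 45/3≈15, Food Bank 43/3≈14.3, Tutoring 26/3≈8.67, Shelter 52/26≈2, Cleanup 29/28≈1.04.
Coat Drive: take in full, 3 person-hours for value 45 → 32 left.
Food Bank: take in full, 3 person-hours for value 43 → 29 left.
Take all of Tutoring (3 person-hours, value 26) → 26 person-hours left.
Shelter: take in full, 26 person-hours for value 52 → 0 left.
Total value = 166.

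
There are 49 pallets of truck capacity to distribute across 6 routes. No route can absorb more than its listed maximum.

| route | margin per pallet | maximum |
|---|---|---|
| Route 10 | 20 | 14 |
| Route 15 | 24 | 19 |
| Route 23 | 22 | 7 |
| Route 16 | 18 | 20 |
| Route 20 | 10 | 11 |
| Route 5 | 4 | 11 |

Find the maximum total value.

1052

Order the routes by margin per pallet: Route 15 24 > Route 23 22 > Route 10 20 > Route 16 18 > Route 20 10 > Route 5 4.
Route 15 takes 19 to reach its cap of 19 → 30 left.
Give Route 23 7 to hit its cap of 7 → 23 left.
Give Route 10 14 to hit its cap of 14 → 9 left.
Only 9 left; Route 16 takes them to reach 9.
Total = 20×14 + 24×19 + 22×7 + 18×9 = 1052.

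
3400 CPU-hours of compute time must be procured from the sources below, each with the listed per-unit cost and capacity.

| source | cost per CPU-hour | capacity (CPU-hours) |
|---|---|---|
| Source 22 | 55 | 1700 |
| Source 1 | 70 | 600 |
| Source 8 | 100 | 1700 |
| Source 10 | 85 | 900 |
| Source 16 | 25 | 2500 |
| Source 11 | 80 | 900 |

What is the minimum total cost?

Fill from the cheapest source first.
Take 2500 from Source 16 at 25 → need 900 more.
Source 22 at 55: take 900 of its 1700 → requirement met.
Source 1, Source 11, Source 10, Source 8: unused.
Cost = 2500×25 + 900×55 = 112000.

112000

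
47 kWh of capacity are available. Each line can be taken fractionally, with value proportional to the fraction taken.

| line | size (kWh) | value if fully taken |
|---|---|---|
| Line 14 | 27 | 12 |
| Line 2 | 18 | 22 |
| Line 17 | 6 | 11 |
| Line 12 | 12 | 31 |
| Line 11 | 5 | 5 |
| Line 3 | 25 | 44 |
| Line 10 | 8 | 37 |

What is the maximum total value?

Sort by value density: Line 10 37/8≈4.62, Line 12 31/12≈2.58, Line 17 11/6≈1.83, Line 3 44/25≈1.76, Line 2 22/18≈1.22, Line 11 5/5≈1, Line 14 12/27≈0.444.
All 8 kWh of Line 10 fit (value 37) — 39 remain.
All 12 kWh of Line 12 fit (value 31) — 27 remain.
Line 17: take in full, 6 kWh for value 11 — 21 left.
21 kWh left: a 21/25 share of Line 3 gives 44×21/25 = 36.96.
Total value = 115.96.

115.96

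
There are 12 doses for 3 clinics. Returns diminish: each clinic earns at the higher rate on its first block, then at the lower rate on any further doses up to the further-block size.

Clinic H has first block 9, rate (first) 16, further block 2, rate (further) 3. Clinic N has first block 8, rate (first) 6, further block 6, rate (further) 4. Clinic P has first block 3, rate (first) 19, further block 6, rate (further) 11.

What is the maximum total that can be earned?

201

Treat each block as its own option and order by rate: Clinic P/tier1 19 > Clinic H/tier1 16 > Clinic P/tier2 11 > Clinic N/tier1 6 > Clinic N/tier2 4 > Clinic H/tier2 3.
Fill Clinic P tier1 block (3 at 19) — 9 left.
Clinic H/tier1 (16): +9 — 0 left.
Total = 19×3 + 16×9 = 201.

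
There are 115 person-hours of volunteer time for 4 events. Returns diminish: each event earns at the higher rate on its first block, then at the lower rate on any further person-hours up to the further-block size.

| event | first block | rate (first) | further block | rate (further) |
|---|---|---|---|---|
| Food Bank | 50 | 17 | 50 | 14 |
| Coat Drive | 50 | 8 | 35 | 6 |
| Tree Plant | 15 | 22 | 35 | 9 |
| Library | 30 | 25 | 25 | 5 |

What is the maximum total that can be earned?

2210

Treat each block as its own option and order by rate: Library/T1 25 > Tree Plant/T1 22 > Food Bank/T1 17 > Food Bank/T2 14 > Tree Plant/T2 9 > Coat Drive/T1 8 > Coat Drive/T2 6 > Library/T2 5.
Library/T1 (25): +30 — 85 left.
Tree Plant T1 at 22: fill all 15 — 70 left.
Food Bank T1 at 17: fill all 50 — 20 left.
Food Bank/T2: +20 of 50 at 14; pool empty.
Total = 25×30 + 22×15 + 17×50 + 14×20 = 2210.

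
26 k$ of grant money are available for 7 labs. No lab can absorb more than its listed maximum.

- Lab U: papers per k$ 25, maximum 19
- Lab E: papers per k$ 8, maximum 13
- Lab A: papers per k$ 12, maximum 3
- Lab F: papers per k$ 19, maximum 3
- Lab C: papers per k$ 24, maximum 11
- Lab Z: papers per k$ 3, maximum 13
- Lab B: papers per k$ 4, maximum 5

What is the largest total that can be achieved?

643

Highest papers per k$ first: Lab U 25 > Lab C 24 > Lab F 19 > Lab A 12 > Lab E 8 > Lab B 4 > Lab Z 3.
Lab U: +19 to 19 (cap) ; 7 left.
Lab C: +7 (room for 11) → 7. Pool exhausted.
Total = 25×19 + 24×7 = 643.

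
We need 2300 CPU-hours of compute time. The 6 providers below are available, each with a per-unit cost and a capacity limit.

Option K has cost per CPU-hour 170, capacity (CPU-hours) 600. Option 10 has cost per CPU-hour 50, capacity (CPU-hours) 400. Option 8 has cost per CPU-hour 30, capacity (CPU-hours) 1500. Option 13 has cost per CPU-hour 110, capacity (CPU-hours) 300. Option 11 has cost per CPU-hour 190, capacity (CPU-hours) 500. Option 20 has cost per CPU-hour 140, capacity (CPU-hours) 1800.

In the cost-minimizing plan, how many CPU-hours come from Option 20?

100

Use providers in increasing cost order.
Option 8 (30): use full 1500 ; 800 CPU-hours to go.
Option 10 (50): use full 400 ; 400 CPU-hours to go.
Option 13 (110): use full 300 ; 100 CPU-hours to go.
Option 20 at 140: take 100 of its 1800 ; requirement met.
Option K, Option 11: unused.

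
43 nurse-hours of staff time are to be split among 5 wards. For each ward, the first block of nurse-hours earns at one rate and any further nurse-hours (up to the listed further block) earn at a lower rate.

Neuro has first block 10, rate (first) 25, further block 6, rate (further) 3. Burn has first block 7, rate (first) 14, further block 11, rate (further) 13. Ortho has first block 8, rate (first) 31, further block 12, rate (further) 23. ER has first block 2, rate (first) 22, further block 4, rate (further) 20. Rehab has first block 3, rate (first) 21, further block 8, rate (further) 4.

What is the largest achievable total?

Treat each block as its own option and order by rate: Ortho/tier1 31 > Neuro/tier1 25 > Ortho/tier2 23 > ER/tier1 22 > Rehab/tier1 21 > ER/tier2 20 > Burn/tier1 14 > Burn/tier2 13 > Rehab/tier2 4 > Neuro/tier2 3.
Ortho/tier1 (31): +8 → 35 left.
Neuro tier1 at 25: fill all 10 → 25 left.
Ortho tier2 at 23: fill all 12 → 13 left.
ER/tier1 (22): +2 → 11 left.
Rehab/tier1 (21): +3 → 8 left.
ER/tier2 (20): +4 → 4 left.
4 remain; put them into Burn tier1 at 14.
Total = 31×8 + 25×10 + 23×12 + 22×2 + 21×3 + 20×4 + 14×4 = 1017.

1017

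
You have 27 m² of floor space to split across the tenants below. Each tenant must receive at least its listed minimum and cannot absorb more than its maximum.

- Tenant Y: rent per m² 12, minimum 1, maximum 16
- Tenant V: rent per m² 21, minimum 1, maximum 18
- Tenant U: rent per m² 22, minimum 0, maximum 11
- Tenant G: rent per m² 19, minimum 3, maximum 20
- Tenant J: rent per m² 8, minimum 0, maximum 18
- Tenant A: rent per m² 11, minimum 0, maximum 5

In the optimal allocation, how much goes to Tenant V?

Meeting every minimum uses 1+1+0+3+0+0 = 5 m², leaving 22.
Order the tenants by rent per m²: Tenant U 22 > Tenant V 21 > Tenant G 19 > Tenant Y 12 > Tenant A 11 > Tenant J 8.
Give Tenant U 11 more to hit its cap of 11 ; 11 left.
Tenant V: +11 (room for 17) → 12. Pool exhausted.

12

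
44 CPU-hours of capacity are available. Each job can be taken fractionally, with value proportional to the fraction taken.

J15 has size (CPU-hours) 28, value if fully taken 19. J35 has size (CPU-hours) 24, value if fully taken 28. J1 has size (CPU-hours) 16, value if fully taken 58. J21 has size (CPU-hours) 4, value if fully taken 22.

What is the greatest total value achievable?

Sort by value density: J21 22/4≈5.5, J1 58/16≈3.62, J35 28/24≈1.17, J15 19/28≈0.679.
J21: take in full, 4 CPU-hours for value 22 — 40 left.
Take all of J1 (16 CPU-hours, value 58) — 24 CPU-hours left.
Take all of J35 (24 CPU-hours, value 28) — 0 CPU-hours left.
Total value = 108.

108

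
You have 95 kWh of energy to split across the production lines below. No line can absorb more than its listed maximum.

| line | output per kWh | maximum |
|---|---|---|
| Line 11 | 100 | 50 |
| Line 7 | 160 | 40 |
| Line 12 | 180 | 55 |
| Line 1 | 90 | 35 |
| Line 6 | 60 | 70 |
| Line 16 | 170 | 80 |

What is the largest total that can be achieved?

16700

Rank by output per kWh: Line 12 180 > Line 16 170 > Line 7 160 > Line 11 100 > Line 1 90 > Line 6 60.
Give Line 12 55 to hit its cap of 55 — 40 left.
Line 16: +40 (room for 80) → 40. Pool exhausted.
Total = 180×55 + 170×40 = 16700.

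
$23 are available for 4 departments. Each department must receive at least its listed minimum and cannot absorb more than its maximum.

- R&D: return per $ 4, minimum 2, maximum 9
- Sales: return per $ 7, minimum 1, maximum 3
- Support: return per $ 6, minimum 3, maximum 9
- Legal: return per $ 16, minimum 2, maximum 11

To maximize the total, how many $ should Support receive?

7

Meeting every minimum uses 2+1+3+2 = 8 $, leaving 15.
Highest return per $ first: Legal 16 > Sales 7 > Support 6 > R&D 4.
Legal: +9 to 11 (cap) ; 6 left.
Sales takes 2 more to reach its cap of 3 ; 4 left.
Support: +4 (room for 6) → 7. Pool exhausted.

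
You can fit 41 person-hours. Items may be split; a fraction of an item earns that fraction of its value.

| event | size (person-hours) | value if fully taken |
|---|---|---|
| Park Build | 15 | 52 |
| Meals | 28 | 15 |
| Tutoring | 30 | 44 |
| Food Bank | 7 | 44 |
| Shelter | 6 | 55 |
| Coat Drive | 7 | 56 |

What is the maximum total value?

215.8

Rank by value-to-size ratio: Shelter 55/6≈9.17, Coat Drive 56/7≈8, Food Bank 44/7≈6.29, Park Build 52/15≈3.47, Tutoring 44/30≈1.47, Meals 15/28≈0.536.
Take all of Shelter (6 person-hours, value 55) — 35 person-hours left.
Take all of Coat Drive (7 person-hours, value 56) — 28 person-hours left.
All 7 person-hours of Food Bank fit (value 44) — 21 remain.
All 15 person-hours of Park Build fit (value 52) — 6 remain.
Fill the last 6 person-hours with part of Tutoring: 6/30 of it earns 8.8.
Total value = 215.8.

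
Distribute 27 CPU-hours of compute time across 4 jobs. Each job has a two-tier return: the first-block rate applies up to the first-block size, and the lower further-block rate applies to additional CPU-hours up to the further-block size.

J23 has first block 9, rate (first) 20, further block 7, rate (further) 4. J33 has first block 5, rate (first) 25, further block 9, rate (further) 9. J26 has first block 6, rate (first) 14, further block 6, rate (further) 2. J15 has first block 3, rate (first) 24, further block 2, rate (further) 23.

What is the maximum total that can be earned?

525

Rank every tier by rate: J33/first 25 > J15/first 24 > J15/second 23 > J23/first 20 > J26/first 14 > J33/second 9 > J23/second 4 > J26/second 2.
J33 first at 25: fill all 5 ; 22 left.
J15/first (24): +3 ; 19 left.
J15 second at 23: fill all 2 ; 17 left.
J23/first (20): +9 ; 8 left.
Fill J26 first block (6 at 14) ; 2 left.
2 remain; put them into J33 second at 9.
Total = 25×5 + 24×3 + 23×2 + 20×9 + 14×6 + 9×2 = 525.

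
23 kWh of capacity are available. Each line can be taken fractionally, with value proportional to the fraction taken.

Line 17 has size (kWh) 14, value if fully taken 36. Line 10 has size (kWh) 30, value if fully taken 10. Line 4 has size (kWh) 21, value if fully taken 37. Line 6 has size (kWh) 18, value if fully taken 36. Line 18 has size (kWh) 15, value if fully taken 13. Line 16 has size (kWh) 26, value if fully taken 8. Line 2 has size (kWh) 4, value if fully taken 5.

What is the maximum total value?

Best value per unit of size first: Line 17 36/14≈2.57, Line 6 36/18≈2, Line 4 37/21≈1.76, Line 2 5/4≈1.25, Line 18 13/15≈0.867, Line 10 10/30≈0.333, Line 16 8/26≈0.308.
All 14 kWh of Line 17 fit (value 36) — 9 remain.
9 kWh left: a 9/18 share of Line 6 gives 36×9/18 = 18.
Total value = 54.

54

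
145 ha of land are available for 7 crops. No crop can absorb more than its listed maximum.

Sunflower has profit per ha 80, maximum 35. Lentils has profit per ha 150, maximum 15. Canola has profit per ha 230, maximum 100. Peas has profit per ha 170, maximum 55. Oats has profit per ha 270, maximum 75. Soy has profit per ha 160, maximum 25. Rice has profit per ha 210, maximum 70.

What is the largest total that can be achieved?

Order the crops by profit per ha: Oats 270 > Canola 230 > Rice 210 > Peas 170 > Soy 160 > Lentils 150 > Sunflower 80.
Oats takes 75 to reach its cap of 75 ; 70 left.
Canola: +70 (room for 100) → 70. Pool exhausted.
Total = 230×70 + 270×75 = 36350.

36350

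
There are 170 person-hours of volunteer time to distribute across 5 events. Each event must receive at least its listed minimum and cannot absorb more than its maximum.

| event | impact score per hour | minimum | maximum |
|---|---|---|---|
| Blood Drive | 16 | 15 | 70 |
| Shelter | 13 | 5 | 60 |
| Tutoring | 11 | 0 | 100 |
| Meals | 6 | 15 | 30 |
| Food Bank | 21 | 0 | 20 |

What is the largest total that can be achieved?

2465

Meeting every minimum uses 15+5+0+15+0 = 35 person-hours, leaving 135.
Rank by impact score per hour: Food Bank 21 > Blood Drive 16 > Shelter 13 > Tutoring 11 > Meals 6.
Give Food Bank 20 more to hit its cap of 20 ; 115 left.
Blood Drive takes 55 more to reach its cap of 70 ; 60 left.
Shelter: +55 to 60 (cap) ; 5 left.
Only 5 left; Tutoring takes them to reach 5.
Total = 16×70 + 13×60 + 11×5 + 6×15 + 21×20 = 2465.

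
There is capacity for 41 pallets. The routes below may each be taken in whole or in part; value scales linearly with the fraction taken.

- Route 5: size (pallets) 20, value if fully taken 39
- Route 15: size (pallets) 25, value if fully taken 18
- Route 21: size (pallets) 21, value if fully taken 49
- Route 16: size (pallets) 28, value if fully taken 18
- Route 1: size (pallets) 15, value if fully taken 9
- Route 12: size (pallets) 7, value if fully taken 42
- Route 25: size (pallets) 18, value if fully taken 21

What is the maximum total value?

Sort by value density: Route 12 42/7≈6, Route 21 49/21≈2.33, Route 5 39/20≈1.95, Route 25 21/18≈1.17, Route 15 18/25≈0.72, Route 16 18/28≈0.643, Route 1 9/15≈0.6.
All 7 pallets of Route 12 fit (value 42) — 34 remain.
Take all of Route 21 (21 pallets, value 49) — 13 pallets left.
Fill the last 13 pallets with part of Route 5: 13/20 of it earns 25.35.
Total value = 116.35.

116.35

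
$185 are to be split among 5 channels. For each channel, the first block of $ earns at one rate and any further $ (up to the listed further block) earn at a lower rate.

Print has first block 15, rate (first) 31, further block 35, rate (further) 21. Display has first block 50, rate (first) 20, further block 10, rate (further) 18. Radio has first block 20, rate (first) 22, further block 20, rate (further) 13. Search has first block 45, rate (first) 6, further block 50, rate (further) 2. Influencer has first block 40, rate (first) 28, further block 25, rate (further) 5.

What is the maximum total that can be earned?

Treat each block as its own option and order by rate: Print/T1 31 > Influencer/T1 28 > Radio/T1 22 > Print/T2 21 > Display/T1 20 > Display/T2 18 > Radio/T2 13 > Search/T1 6 > Influencer/T2 5 > Search/T2 2.
Print/T1 (31): +15 — 170 left.
Influencer/T1 (28): +40 — 130 left.
Fill Radio T1 block (20 at 22) — 110 left.
Fill Print T2 block (35 at 21) — 75 left.
Display T1 at 20: fill all 50 — 25 left.
Display/T2 (18): +10 — 15 left.
Radio/T2: +15 of 20 at 13; pool empty.
Total = 31×15 + 28×40 + 22×20 + 21×35 + 20×50 + 18×10 + 13×15 = 4135.

4135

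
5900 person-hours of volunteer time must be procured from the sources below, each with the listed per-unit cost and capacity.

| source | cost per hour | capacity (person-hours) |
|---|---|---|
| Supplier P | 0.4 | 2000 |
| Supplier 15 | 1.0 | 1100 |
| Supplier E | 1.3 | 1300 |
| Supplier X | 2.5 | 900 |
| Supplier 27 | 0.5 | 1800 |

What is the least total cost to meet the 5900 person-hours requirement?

Use sources in increasing cost order.
Take 2000 from Supplier P at 0.4 → need 3900 more.
Supplier 27 (0.5): use full 1800 → 2100 person-hours to go.
Supplier 15 (1.0): use full 1100 → 1000 person-hours to go.
Supplier E (1.3): take the remaining 1000 → done.
Supplier X: unused.
Cost = 2000×0.4 + 1800×0.5 + 1100×1.0 + 1000×1.3 = 4100.

4100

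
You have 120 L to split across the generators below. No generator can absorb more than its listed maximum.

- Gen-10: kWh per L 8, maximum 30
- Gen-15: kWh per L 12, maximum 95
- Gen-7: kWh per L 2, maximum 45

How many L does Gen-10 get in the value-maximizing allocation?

Highest kWh per L first: Gen-15 12 > Gen-10 8 > Gen-7 2.
Gen-15 takes 95 to reach its cap of 95 ; 25 left.
Gen-10: +25 (room for 30) → 25. Pool exhausted.

25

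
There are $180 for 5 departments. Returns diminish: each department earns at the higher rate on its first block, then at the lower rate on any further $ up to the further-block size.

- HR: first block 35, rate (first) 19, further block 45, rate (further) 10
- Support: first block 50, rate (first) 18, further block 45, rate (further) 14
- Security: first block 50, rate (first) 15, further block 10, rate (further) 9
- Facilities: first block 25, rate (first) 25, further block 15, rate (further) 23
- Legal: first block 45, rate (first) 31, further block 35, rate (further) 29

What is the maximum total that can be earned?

Rank every tier by rate: Legal/tier1 31 > Legal/tier2 29 > Facilities/tier1 25 > Facilities/tier2 23 > HR/tier1 19 > Support/tier1 18 > Security/tier1 15 > Support/tier2 14 > HR/tier2 10 > Security/tier2 9.
Legal/tier1 (31): +45 — 135 left.
Legal/tier2 (29): +35 — 100 left.
Facilities tier1 at 25: fill all 25 — 75 left.
Facilities/tier2 (23): +15 — 60 left.
HR tier1 at 19: fill all 35 — 25 left.
Support tier1 at 18: only 25 left, fill 25.
Total = 31×45 + 29×35 + 25×25 + 23×15 + 19×35 + 18×25 = 4495.

4495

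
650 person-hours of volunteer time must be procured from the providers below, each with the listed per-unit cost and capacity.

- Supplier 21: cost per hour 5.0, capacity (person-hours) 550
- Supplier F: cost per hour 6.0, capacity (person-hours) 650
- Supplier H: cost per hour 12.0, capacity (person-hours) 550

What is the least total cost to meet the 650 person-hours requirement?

Use providers in increasing cost order.
Supplier 21 (5.0): use full 550 → 100 person-hours to go.
Supplier F at 6.0: take 100 of its 650 → requirement met.
Supplier H: unused.
Cost = 550×5.0 + 100×6.0 = 3350.

3350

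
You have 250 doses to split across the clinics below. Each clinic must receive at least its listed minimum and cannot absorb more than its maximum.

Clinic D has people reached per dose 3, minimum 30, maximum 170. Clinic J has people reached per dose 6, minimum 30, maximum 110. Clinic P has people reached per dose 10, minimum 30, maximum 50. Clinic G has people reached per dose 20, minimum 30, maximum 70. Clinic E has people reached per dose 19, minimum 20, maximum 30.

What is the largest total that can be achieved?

2980

Meeting every minimum uses 30+30+30+30+20 = 140 doses, leaving 110.
Highest people reached per dose first: Clinic G 20 > Clinic E 19 > Clinic P 10 > Clinic J 6 > Clinic D 3.
Clinic G: +40 to 70 (cap) → 70 left.
Clinic E takes 10 more to reach its cap of 30 → 60 left.
Clinic P: +20 to 50 (cap) → 40 left.
Clinic J has room for 80 more but only 40 remain, so it gets 70.
Total = 3×30 + 6×70 + 10×50 + 20×70 + 19×30 = 2980.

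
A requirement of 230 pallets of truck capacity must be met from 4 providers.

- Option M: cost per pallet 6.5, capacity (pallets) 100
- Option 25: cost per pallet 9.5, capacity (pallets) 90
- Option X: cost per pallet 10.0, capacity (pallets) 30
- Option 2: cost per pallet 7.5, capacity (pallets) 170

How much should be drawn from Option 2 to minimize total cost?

130

Cheapest first:
Option M at 6.5: take all 100 pallets — 130 still needed.
Option 2 (7.5): take the remaining 130 — done.
Option 25, Option X: unused.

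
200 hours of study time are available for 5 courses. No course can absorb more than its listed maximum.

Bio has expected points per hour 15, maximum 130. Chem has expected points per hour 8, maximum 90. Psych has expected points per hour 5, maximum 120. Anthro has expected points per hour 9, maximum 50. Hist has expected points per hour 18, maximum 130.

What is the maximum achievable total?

Highest expected points per hour first: Hist 18 > Bio 15 > Anthro 9 > Chem 8 > Psych 5.
Hist takes 130 to reach its cap of 130 → 70 left.
Only 70 left; Bio takes them to reach 70.
Total = 15×70 + 18×130 = 3390.

3390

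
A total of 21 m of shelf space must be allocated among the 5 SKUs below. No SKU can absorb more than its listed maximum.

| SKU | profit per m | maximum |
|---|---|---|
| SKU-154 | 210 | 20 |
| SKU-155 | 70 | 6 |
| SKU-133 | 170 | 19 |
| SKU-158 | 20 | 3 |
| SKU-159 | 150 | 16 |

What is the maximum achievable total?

Rank by profit per m: SKU-154 210 > SKU-133 170 > SKU-159 150 > SKU-155 70 > SKU-158 20.
SKU-154 takes 20 to reach its cap of 20 ; 1 left.
SKU-133 has room for 19 but only 1 remain, so it gets 1.
Total = 210×20 + 170×1 = 4370.

4370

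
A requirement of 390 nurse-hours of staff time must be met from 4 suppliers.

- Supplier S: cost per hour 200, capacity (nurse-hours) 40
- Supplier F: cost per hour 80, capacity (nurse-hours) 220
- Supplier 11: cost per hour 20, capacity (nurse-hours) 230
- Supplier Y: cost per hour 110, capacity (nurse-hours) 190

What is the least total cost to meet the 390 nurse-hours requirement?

Fill from the cheapest supplier first.
Take 230 from Supplier 11 at 20 → need 160 more.
Take 160 from Supplier F at 80 to finish.
Supplier Y, Supplier S: unused.
Cost = 230×20 + 160×80 = 17400.

17400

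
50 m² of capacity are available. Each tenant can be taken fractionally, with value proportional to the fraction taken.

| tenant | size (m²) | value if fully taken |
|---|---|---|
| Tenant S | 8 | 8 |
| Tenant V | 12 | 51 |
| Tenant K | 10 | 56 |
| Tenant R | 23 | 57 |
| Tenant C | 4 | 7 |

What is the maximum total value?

172

Rank by value-to-size ratio: Tenant K 56/10≈5.6, Tenant V 51/12≈4.25, Tenant R 57/23≈2.48, Tenant C 7/4≈1.75, Tenant S 8/8≈1.
Take all of Tenant K (10 m², value 56) ; 40 m² left.
Take all of Tenant V (12 m², value 51) ; 28 m² left.
All 23 m² of Tenant R fit (value 57) ; 5 remain.
All 4 m² of Tenant C fit (value 7) ; 1 remain.
1 m² left: a 1/8 share of Tenant S gives 8×1/8 = 1.
Total value = 172.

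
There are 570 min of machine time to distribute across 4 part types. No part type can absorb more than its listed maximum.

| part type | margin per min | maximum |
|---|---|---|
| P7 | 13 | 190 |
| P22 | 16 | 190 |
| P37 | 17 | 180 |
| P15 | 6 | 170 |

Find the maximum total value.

8630

Order the part types by margin per min: P37 17 > P22 16 > P7 13 > P15 6.
Give P37 180 to hit its cap of 180 → 390 left.
P22 takes 190 to reach its cap of 190 → 200 left.
Give P7 190 to hit its cap of 190 → 10 left.
P15: +10 (room for 170) → 10. Pool exhausted.
Total = 13×190 + 16×190 + 17×180 + 6×10 = 8630.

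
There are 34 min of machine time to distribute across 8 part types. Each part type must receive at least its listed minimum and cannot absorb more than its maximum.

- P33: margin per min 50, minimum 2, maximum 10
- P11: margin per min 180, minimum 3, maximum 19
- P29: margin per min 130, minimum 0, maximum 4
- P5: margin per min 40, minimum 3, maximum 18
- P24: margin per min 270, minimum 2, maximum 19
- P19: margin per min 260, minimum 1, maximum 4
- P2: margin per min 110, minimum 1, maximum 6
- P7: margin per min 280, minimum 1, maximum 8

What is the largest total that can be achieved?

7690

Meeting every minimum uses 2+3+0+3+2+1+1+1 = 13 min, leaving 21.
Rank by margin per min: P7 280 > P24 270 > P19 260 > P11 180 > P29 130 > P2 110 > P33 50 > P5 40.
Give P7 7 more to hit its cap of 8 — 14 left.
Only 14 left; P24 takes them to reach 16.
Total = 50×2 + 180×3 + 40×3 + 270×16 + 260×1 + 110×1 + 280×8 = 7690.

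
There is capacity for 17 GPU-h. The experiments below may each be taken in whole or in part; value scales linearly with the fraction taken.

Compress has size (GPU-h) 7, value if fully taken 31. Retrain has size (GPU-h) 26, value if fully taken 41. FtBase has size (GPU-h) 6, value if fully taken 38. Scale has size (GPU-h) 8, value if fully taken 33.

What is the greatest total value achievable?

Sort by value density: FtBase 38/6≈6.33, Compress 31/7≈4.43, Scale 33/8≈4.12, Retrain 41/26≈1.58.
All 6 GPU-h of FtBase fit (value 38) — 11 remain.
All 7 GPU-h of Compress fit (value 31) — 4 remain.
4 GPU-h left: a 4/8 share of Scale gives 33×4/8 = 16.5.
Total value = 85.5.

85.5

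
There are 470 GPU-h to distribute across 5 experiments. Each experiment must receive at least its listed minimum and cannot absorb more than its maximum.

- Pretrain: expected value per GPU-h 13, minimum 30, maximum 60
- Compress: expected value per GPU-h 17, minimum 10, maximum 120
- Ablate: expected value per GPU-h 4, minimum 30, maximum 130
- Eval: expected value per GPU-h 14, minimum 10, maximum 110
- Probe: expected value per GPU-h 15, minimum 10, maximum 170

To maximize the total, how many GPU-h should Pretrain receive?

Meeting every minimum uses 30+10+30+10+10 = 90 GPU-h, leaving 380.
Rank by expected value per GPU-h: Compress 17 > Probe 15 > Eval 14 > Pretrain 13 > Ablate 4.
Compress: +110 to 120 (cap) ; 270 left.
Give Probe 160 more to hit its cap of 170 ; 110 left.
Eval takes 100 more to reach its cap of 110 ; 10 left.
Pretrain has room for 30 more but only 10 remain, so it gets 40.

40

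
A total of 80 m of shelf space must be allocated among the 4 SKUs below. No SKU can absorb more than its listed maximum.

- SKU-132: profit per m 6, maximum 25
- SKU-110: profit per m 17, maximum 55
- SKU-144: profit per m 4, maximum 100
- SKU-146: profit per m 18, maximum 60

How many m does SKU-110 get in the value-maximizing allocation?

20

Rank by profit per m: SKU-146 18 > SKU-110 17 > SKU-132 6 > SKU-144 4.
SKU-146 takes 60 to reach its cap of 60 ; 20 left.
SKU-110 has room for 55 but only 20 remain, so it gets 20.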